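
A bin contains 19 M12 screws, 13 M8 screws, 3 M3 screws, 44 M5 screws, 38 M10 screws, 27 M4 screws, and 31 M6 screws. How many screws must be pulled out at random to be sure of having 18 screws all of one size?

Treat the 7 sizes as pigeonholes.
In the worst case we take at most 17 of each size, but all 13 M8 and all 3 M3 (fewer than 17), giving 17 + 13 + 3 + 17 + 17 + 17 + 17 = 101.
One more screw then forces some size to 18, so 101 + 1 = 102.

102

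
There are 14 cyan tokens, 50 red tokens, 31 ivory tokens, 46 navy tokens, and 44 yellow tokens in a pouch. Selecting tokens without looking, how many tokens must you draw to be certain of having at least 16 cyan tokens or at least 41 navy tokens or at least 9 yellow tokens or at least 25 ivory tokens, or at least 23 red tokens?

The worst case stops just short of every target: all 14 cyan, 22 red, 24 ivory, 40 navy, 8 yellow — 14 + 22 + 24 + 40 + 8 = 108 tokens.
One more token must push some color to its target, so 108 + 1 = 109.

109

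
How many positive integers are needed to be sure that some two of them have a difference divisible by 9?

10

Two integers differ by a multiple of 9 exactly when they share a remainder mod 9.
There are 9 residue classes mod 9, so 9 integers can all lie in distinct classes.
One more integer must repeat a residue, giving a difference divisible by 9. So n = 9 + 1 = 10.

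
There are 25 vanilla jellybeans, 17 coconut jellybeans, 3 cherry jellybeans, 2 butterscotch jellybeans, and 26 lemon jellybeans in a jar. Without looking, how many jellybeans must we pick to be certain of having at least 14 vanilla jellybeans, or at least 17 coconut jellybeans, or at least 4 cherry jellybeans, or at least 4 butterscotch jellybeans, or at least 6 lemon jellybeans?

Each of the 5 flavors has its own threshold; avoid all of them simultaneously.
The worst case stops just short of every target: 13 vanilla, 16 coconut, 3 cherry, all 2 butterscotch, 5 lemon — 13 + 16 + 3 + 2 + 5 = 39 jellybeans.
One more jellybean must push some flavor to its target, so 39 + 1 = 40.

40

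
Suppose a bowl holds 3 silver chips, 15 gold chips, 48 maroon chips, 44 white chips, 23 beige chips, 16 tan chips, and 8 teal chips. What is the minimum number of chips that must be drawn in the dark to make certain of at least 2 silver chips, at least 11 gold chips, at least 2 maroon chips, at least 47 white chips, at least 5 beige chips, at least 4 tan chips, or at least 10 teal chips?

The worst case stops just short of every target: 1 silver, 10 gold, 1 maroon, all 44 white, 4 beige, 3 tan, all 8 teal — 1 + 10 + 1 + 44 + 4 + 3 + 8 = 71 chips.
One more chip must push some color to its target, so 71 + 1 = 72.

72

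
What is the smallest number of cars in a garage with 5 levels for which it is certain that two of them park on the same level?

There are 5 levels acting as pigeonholes.
With 5 cars we could place one in each, avoiding any repeat.
One more forces some class to hold 2, so 5 + 1 = 6.

6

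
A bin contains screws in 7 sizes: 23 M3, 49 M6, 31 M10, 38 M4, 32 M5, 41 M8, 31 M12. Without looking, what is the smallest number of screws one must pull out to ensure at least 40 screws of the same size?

234

In the worst case we take at most 39 of each size, but all 23 M3, all 31 M10, all 38 M4, all 32 M5, and all 31 M12 (fewer than 39), giving 23 + 39 + 31 + 38 + 32 + 39 + 31 = 233.
One more screw then forces some size to 40, so 233 + 1 = 234.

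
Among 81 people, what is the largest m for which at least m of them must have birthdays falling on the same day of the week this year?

The 81 people fall into 7 days of the week.
If each of the 7 days of the week held at most 11, the total would be at most 7 × 11 = 77 < 81, a contradiction.
So at least one holds ⌈81/7⌉ = 12.

12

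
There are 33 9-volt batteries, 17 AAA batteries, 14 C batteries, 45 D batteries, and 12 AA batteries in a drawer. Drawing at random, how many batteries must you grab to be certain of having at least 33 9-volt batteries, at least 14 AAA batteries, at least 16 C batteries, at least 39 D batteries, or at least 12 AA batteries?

The worst case stops just short of every target: 32 9-volt, 13 AAA, all 14 C, 38 D, 11 AA — 32 + 13 + 14 + 38 + 11 = 108 batteries.
One more battery must push some type to its target, so 108 + 1 = 109.

109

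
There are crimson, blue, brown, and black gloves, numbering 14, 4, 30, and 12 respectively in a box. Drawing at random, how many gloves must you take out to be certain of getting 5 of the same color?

17

The worst case takes 4 gloves of each color without reaching 5 of any: 4 × 4 = 16.
The next glove must bring some color to 5, so 16 + 1 = 17.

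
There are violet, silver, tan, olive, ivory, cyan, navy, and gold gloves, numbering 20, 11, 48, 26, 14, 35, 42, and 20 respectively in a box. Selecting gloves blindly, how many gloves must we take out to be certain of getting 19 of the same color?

134

In the worst case we take at most 18 of each color, but all 11 silver and all 14 ivory (fewer than 18), giving 18 + 11 + 18 + 18 + 14 + 18 + 18 + 18 = 133.
One more glove then forces some color to 19, so 133 + 1 = 134.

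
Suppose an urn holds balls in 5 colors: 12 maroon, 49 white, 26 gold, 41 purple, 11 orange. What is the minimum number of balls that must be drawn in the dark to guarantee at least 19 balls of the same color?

In the worst case we take at most 18 of each color, but all 12 maroon and all 11 orange (fewer than 18), giving 12 + 18 + 18 + 18 + 11 = 77.
One more ball then forces some color to 19, so 77 + 1 = 78.

78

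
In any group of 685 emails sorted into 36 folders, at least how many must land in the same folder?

20

The 685 emails fall into 36 folders.
If each of the 36 folders held at most 19, the total would be at most 36 × 19 = 684 < 685, a contradiction.
So at least one holds ⌈685/36⌉ = 20.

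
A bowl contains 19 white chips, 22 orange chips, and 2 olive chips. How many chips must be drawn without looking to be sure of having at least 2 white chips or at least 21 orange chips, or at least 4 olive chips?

24

The worst case stops just short of every target: 1 white, 20 orange, all 2 olive — 1 + 20 + 2 = 23 chips.
One more chip must push some color to its target, so 23 + 1 = 24.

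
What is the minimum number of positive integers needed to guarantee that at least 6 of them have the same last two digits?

There are 100 possible two-digit endings acting as pigeonholes.
With 100 × 5 = 500 positive integers we could place exactly 5 in each, with no class reaching 6.
One more forces some class to hold 6, so 500 + 1 = 501.

501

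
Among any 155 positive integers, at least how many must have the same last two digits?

2

If each of the 100 possible two-digit endings held at most 1, the total would be at most 100 × 1 = 100 < 155, a contradiction.
So at least one holds ⌈155/100⌉ = 2.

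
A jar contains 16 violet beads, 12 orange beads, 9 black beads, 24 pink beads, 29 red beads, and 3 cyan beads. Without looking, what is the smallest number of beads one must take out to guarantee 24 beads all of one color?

87

Treat the 6 colors as pigeonholes.
In the worst case we take at most 23 of each color, but all 16 violet, all 12 orange, all 9 black, and all 3 cyan (fewer than 23), giving 16 + 12 + 9 + 23 + 23 + 3 = 86.
One more bead then forces some color to 24, so 86 + 1 = 87.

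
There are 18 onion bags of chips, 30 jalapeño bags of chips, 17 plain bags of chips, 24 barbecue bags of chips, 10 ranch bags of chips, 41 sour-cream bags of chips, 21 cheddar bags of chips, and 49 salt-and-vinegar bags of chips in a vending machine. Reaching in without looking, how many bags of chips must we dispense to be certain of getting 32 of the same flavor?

In the worst case we take at most 31 of each flavor, but all 18 onion, all 30 jalapeño, all 17 plain, all 24 barbecue, all 10 ranch, and all 21 cheddar (fewer than 31), giving 18 + 30 + 17 + 24 + 10 + 31 + 21 + 31 = 182.
One more bag of chips then forces some flavor to 32, so 182 + 1 = 183.

183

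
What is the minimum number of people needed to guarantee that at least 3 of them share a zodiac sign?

25

There are 12 zodiac signs acting as pigeonholes.
With 12 × 2 = 24 people we could place exactly 2 in each, with no class reaching 3.
One more forces some class to hold 3, so 24 + 1 = 25.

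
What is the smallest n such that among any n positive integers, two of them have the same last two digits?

101

There are 100 possible two-digit endings acting as pigeonholes.
With 100 positive integers we could place one in each, avoiding any repeat.
One more forces some class to hold 2, so 100 + 1 = 101.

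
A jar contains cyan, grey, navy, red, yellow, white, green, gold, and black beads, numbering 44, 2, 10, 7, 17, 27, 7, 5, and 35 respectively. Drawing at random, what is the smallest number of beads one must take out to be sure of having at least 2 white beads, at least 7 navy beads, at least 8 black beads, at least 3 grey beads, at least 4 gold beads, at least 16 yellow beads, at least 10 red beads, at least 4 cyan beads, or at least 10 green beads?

Each of the 9 colors has its own threshold; avoid all of them simultaneously.
The worst case stops just short of every target: 3 cyan, 2 grey, 6 navy, all 7 red, 15 yellow, 1 white, all 7 green, 3 gold, 7 black — 3 + 2 + 6 + 7 + 15 + 1 + 7 + 3 + 7 = 51 beads.
One more bead must push some color to its target, so 51 + 1 = 52.

52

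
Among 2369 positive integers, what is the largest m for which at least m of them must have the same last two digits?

The 2369 positive integers fall into 100 possible two-digit endings.
If each of the 100 possible two-digit endings held at most 23, the total would be at most 100 × 23 = 2300 < 2369, a contradiction.
So at least one holds ⌈2369/100⌉ = 24.

24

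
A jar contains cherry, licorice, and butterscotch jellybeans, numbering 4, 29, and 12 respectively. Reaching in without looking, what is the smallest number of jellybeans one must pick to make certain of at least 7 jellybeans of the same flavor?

17

In the worst case we take at most 6 of each flavor, but all 4 cherry (fewer than 6), giving 4 + 6 + 6 = 16.
One more jellybean then forces some flavor to 7, so 16 + 1 = 17.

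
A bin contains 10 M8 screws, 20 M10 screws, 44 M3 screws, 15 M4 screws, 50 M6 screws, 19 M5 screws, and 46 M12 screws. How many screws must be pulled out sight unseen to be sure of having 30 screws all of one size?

Treat the 7 sizes as pigeonholes.
In the worst case we take at most 29 of each size, but all 10 M8, all 20 M10, all 15 M4, and all 19 M5 (fewer than 29), giving 10 + 20 + 29 + 15 + 29 + 19 + 29 = 151.
One more screw then forces some size to 30, so 151 + 1 = 152.

152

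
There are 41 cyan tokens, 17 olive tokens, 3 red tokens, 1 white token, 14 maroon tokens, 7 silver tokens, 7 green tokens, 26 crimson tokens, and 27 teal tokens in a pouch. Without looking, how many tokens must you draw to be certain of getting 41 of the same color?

In the worst case we take at most 40 of each color, but all 17 olive, all 3 red, all 1 white, all 14 maroon, all 7 silver, all 7 green, all 26 crimson, and all 27 teal (fewer than 40), giving 40 + 17 + 3 + 1 + 14 + 7 + 7 + 26 + 27 = 142.
One more token then forces some color to 41, so 142 + 1 = 143.

143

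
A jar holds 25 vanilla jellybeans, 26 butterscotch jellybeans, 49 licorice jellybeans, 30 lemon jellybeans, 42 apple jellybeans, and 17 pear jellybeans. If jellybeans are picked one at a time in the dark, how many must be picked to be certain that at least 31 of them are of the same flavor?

159

In the worst case we take at most 30 of each flavor, but all 25 vanilla, all 26 butterscotch, and all 17 pear (fewer than 30), giving 25 + 26 + 30 + 30 + 30 + 17 = 158.
One more jellybean then forces some flavor to 31, so 158 + 1 = 159.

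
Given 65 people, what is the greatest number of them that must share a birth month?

6

The 65 people fall into 12 months of the year.
If each of the 12 months of the year held at most 5, the total would be at most 12 × 5 = 60 < 65, a contradiction.
So at least one holds ⌈65/12⌉ = 6.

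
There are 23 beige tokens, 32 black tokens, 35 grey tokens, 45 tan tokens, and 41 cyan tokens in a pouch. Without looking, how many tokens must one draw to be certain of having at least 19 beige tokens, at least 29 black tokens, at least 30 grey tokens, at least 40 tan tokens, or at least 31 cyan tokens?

145

Each of the 5 colors has its own threshold; avoid all of them simultaneously.
The worst case stops just short of every target: 18 beige, 28 black, 29 grey, 39 tan, 30 cyan — 18 + 28 + 29 + 39 + 30 = 144 tokens.
One more token must push some color to its target, so 144 + 1 = 145.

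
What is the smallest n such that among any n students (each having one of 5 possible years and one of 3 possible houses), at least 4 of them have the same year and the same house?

46

There are 5 × 3 = 15 (year, house) combinations acting as pigeonholes.
With 15 × 3 = 45 students we could place exactly 3 in each, with no (year, house) pair reaching 4.
One more forces some (year, house) pair to hold 4, so 45 + 1 = 46.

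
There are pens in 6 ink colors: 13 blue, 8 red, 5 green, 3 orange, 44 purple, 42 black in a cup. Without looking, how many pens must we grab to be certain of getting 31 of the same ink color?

In the worst case we take at most 30 of each ink color, but all 13 blue, all 8 red, all 5 green, and all 3 orange (fewer than 30), giving 13 + 8 + 5 + 3 + 30 + 30 = 89.
One more pen then forces some ink color to 31, so 89 + 1 = 90.

90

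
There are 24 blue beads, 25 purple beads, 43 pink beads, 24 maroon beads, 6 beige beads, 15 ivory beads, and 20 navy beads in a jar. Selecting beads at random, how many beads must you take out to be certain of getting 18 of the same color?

In the worst case we take at most 17 of each color, but all 6 beige and all 15 ivory (fewer than 17), giving 17 + 17 + 17 + 17 + 6 + 15 + 17 = 106.
One more bead then forces some color to 18, so 106 + 1 = 107.

107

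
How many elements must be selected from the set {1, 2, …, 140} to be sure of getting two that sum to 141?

71

Partition {1, …, 140} into 70 pairs: {1,140}, {2,139}, …, {70,71}.
Choosing 70 integers — say the integers 1 through 70 — takes one from each pair and avoids the property.
Choosing 71 forces two into the same pair by pigeonhole, and those sum to 141. So 71.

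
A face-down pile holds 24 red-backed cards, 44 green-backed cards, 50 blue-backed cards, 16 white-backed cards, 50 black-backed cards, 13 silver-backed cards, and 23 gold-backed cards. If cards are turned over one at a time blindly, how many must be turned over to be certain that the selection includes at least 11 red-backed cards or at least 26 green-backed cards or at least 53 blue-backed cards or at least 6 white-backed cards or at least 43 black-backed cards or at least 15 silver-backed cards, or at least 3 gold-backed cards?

148

Each of the 7 back colors has its own threshold; avoid all of them simultaneously.
The worst case stops just short of every target: 10 red-backed, 25 green-backed, all 50 blue-backed, 5 white-backed, 42 black-backed, all 13 silver-backed, 2 gold-backed — 10 + 25 + 50 + 5 + 42 + 13 + 2 = 147 cards.
One more card must push some back color to its target, so 147 + 1 = 148.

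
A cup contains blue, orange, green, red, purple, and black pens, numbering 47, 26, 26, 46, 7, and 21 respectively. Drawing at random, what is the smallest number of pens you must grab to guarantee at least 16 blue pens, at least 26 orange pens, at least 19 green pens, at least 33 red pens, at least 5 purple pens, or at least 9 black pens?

103

Each of the 6 ink colors has its own threshold; avoid all of them simultaneously.
The worst case stops just short of every target: 15 blue, 25 orange, 18 green, 32 red, 4 purple, 8 black — 15 + 25 + 18 + 32 + 4 + 8 = 102 pens.
One more pen must push some ink color to its target, so 102 + 1 = 103.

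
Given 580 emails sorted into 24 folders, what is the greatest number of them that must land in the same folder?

The 580 emails fall into 24 folders.
If each of the 24 folders held at most 24, the total would be at most 24 × 24 = 576 < 580, a contradiction.
So at least one holds ⌈580/24⌉ = 25.

25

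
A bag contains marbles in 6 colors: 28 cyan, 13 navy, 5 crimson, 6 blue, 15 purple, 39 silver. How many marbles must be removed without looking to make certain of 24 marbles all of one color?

86

In the worst case we take at most 23 of each color, but all 13 navy, all 5 crimson, all 6 blue, and all 15 purple (fewer than 23), giving 23 + 13 + 5 + 6 + 15 + 23 = 85.
One more marble then forces some color to 24, so 85 + 1 = 86.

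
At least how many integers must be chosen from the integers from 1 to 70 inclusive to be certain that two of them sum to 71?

36

Partition {1, …, 70} into 35 pairs: {1,70}, {2,69}, …, {35,36}.
Choosing 35 integers — say the integers 1 through 35 — takes one from each pair and avoids the property.
Choosing 36 forces two into the same pair by pigeonhole, and those sum to 71. So 36.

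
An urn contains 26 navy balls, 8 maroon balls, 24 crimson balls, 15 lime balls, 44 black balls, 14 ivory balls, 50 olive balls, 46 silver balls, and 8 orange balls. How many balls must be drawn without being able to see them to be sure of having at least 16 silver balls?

205

To avoid silver balls as long as possible, exhaust the other 8 colors first.
The worst case draws every non-silver ball first: 26 + 8 + 24 + 15 + 44 + 14 + 50 + 8 = 189.
The next 16 draws are then forced to be silver, giving 189 + 16 = 205.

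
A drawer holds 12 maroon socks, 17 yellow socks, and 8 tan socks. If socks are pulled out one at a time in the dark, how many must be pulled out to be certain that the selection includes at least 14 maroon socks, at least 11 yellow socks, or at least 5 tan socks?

The worst case stops just short of every target: all 12 maroon, 10 yellow, 4 tan — 12 + 10 + 4 = 26 socks.
One more sock must push some color to its target, so 26 + 1 = 27.

27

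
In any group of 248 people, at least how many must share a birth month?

There are 12 months of the year, which serve as the pigeonholes.
If each of the 12 months of the year held at most 20, the total would be at most 12 × 20 = 240 < 248, a contradiction.
So at least one holds ⌈248/12⌉ = 21.

21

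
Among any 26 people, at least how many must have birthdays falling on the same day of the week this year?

There are 7 days of the week, which serve as the pigeonholes.
If each of the 7 days of the week held at most 3, the total would be at most 7 × 3 = 21 < 26, a contradiction.
So at least one holds ⌈26/7⌉ = 4.

4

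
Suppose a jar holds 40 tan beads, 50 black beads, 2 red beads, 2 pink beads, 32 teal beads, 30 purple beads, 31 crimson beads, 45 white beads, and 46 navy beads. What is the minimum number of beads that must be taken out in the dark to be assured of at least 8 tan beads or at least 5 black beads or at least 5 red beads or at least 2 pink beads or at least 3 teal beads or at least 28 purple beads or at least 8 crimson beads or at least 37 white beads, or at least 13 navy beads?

99

The worst case stops just short of every target: 7 tan, 4 black, all 2 red, 1 pink, 2 teal, 27 purple, 7 crimson, 36 white, 12 navy — 7 + 4 + 2 + 1 + 2 + 27 + 7 + 36 + 12 = 98 beads.
One more bead must push some color to its target, so 98 + 1 = 99.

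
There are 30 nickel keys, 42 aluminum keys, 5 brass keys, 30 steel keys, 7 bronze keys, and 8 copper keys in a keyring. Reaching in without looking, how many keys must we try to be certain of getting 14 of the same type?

Treat the 6 types as pigeonholes.
In the worst case we take at most 13 of each type, but all 5 brass, all 7 bronze, and all 8 copper (fewer than 13), giving 13 + 13 + 5 + 13 + 7 + 8 = 59.
One more key then forces some type to 14, so 59 + 1 = 60.

60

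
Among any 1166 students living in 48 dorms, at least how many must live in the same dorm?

25

If each of the 48 dorms held at most 24, the total would be at most 48 × 24 = 1152 < 1166, a contradiction.
So at least one holds ⌈1166/48⌉ = 25.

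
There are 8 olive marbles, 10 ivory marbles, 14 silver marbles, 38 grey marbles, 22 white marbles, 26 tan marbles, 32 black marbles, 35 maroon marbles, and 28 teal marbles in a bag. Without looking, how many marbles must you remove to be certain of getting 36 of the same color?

In the worst case we take at most 35 of each color, but all 8 olive, all 10 ivory, all 14 silver, all 22 white, all 26 tan, all 32 black, and all 28 teal (fewer than 35), giving 8 + 10 + 14 + 35 + 22 + 26 + 32 + 35 + 28 = 210.
One more marble then forces some color to 36, so 210 + 1 = 211.

211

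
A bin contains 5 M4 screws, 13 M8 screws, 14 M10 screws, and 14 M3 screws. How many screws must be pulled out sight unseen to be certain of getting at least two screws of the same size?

The worst case takes 1 screw of each size without reaching 2 of any: 4 × 1 = 4.
The next screw must bring some size to 2, so 4 + 1 = 5.

5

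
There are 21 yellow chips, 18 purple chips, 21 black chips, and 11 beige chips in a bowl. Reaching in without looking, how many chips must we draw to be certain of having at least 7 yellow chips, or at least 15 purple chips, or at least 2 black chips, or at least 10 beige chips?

The worst case stops just short of every target: 6 yellow, 14 purple, 1 black, 9 beige — 6 + 14 + 1 + 9 = 30 chips.
One more chip must push some color to its target, so 30 + 1 = 31.

31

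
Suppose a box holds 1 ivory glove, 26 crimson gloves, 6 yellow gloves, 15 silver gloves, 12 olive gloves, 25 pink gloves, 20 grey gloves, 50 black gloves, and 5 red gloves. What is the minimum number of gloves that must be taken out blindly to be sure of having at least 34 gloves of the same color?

In the worst case we take at most 33 of each color, but all 1 ivory, all 26 crimson, all 6 yellow, all 15 silver, all 12 olive, all 25 pink, all 20 grey, and all 5 red (fewer than 33), giving 1 + 26 + 6 + 15 + 12 + 25 + 20 + 33 + 5 = 143.
One more glove then forces some color to 34, so 143 + 1 = 144.

144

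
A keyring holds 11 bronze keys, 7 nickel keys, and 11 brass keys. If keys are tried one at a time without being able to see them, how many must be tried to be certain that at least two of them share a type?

4

The worst case takes 1 key of each type without reaching 2 of any: 3 × 1 = 3.
The next key must bring some type to 2, so 3 + 1 = 4.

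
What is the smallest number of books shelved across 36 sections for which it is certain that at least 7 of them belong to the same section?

There are 36 sections acting as pigeonholes.
With 36 × 6 = 216 books we could place exactly 6 in each, with no class reaching 7.
One more forces some class to hold 7, so 216 + 1 = 217.

217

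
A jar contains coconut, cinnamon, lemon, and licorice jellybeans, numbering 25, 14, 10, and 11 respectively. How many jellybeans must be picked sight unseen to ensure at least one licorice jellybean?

The worst case draws every non-licorice jellybean first: 25 + 14 + 10 = 49.
The next draw is then forced to be licorice, giving 49 + 1 = 50.

50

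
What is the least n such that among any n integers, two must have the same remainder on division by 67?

Two integers differ by a multiple of 67 exactly when they share a remainder mod 67.
There are 67 residue classes mod 67, so 67 integers can all lie in distinct classes.
One more integer must repeat a residue, giving a difference divisible by 67. So n = 67 + 1 = 68.

68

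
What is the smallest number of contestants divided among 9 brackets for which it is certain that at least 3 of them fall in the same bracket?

19

There are 9 brackets acting as pigeonholes.
With 9 × 2 = 18 contestants we could place exactly 2 in each, with no class reaching 3.
One more forces some class to hold 3, so 18 + 1 = 19.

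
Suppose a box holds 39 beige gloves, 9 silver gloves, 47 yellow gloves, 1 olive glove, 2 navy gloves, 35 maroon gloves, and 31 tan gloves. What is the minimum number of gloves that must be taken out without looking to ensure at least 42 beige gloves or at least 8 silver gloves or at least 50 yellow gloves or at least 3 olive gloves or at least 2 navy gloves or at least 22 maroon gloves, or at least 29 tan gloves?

145

The worst case stops just short of every target: all 39 beige, 7 silver, all 47 yellow, all 1 olive, 1 navy, 21 maroon, 28 tan — 39 + 7 + 47 + 1 + 1 + 21 + 28 = 144 gloves.
One more glove must push some color to its target, so 144 + 1 = 145.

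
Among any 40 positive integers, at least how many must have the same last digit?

There are 10 possible last digits, which serve as the pigeonholes.
If each of the 10 possible last digits held at most 3, the total would be at most 10 × 3 = 30 < 40, a contradiction.
So at least one holds ⌈40/10⌉ = 4.

4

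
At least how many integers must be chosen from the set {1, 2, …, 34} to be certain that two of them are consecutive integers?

Partition {1, …, 34} into 17 pairs: {1,2}, {3,4}, …, {33,34}.
Choosing 17 integers — say the 17 even numbers 2, 4, …, 34 — takes one from each pair and avoids the property.
Choosing 18 forces two into the same pair by pigeonhole, and those are consecutive. So 18.

18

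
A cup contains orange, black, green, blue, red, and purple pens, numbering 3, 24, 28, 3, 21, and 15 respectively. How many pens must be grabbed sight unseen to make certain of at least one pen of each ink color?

92

The hardest ink color to obtain is orange: we could draw every other pen first — 94 − 3 = 91 pens — without a single orange one.
The next draw must be orange, so 91 + 1 = 92.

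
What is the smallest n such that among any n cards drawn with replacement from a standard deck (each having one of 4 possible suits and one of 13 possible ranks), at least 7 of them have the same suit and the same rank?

There are 4 × 13 = 52 (suit, rank) combinations acting as pigeonholes.
With 52 × 6 = 312 cards drawn with replacement from a standard deck we could place exactly 6 in each, with no (suit, rank) pair reaching 7.
One more forces some (suit, rank) pair to hold 7, so 312 + 1 = 313.

313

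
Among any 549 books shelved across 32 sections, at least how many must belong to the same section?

18

If each of the 32 sections held at most 17, the total would be at most 32 × 17 = 544 < 549, a contradiction.
So at least one holds ⌈549/32⌉ = 18.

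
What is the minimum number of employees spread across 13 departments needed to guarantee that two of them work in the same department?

14

There are 13 departments acting as pigeonholes.
With 13 employees we could place one in each, avoiding any repeat.
One more forces some class to hold 2, so 13 + 1 = 14.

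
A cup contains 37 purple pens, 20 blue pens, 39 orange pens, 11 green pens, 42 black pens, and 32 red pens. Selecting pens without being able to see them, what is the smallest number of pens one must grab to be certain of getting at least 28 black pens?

167

The worst case draws every non-black pen first: 37 + 20 + 39 + 11 + 32 = 139.
The next 28 draws are then forced to be black, giving 139 + 28 = 167.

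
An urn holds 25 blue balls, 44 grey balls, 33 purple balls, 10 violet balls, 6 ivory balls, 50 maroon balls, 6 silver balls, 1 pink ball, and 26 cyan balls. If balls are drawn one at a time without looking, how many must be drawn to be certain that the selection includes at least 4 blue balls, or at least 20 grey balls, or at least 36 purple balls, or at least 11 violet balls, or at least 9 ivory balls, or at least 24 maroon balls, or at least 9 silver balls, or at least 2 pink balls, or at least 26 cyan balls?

Each of the 9 colors has its own threshold; avoid all of them simultaneously.
The worst case stops just short of every target: 3 blue, 19 grey, all 33 purple, 10 violet, all 6 ivory, 23 maroon, all 6 silver, 1 pink, 25 cyan — 3 + 19 + 33 + 10 + 6 + 23 + 6 + 1 + 25 = 126 balls.
One more ball must push some color to its target, so 126 + 1 = 127.

127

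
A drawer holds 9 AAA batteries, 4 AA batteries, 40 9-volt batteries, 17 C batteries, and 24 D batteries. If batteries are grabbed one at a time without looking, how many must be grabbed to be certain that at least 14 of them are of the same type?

53

In the worst case we take at most 13 of each type, but all 9 AAA and all 4 AA (fewer than 13), giving 9 + 4 + 13 + 13 + 13 = 52.
One more battery then forces some type to 14, so 52 + 1 = 53.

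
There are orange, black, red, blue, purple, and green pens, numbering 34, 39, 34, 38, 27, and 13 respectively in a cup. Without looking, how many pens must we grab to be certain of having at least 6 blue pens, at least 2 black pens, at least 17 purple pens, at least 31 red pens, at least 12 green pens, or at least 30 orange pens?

93

Each of the 6 ink colors has its own threshold; avoid all of them simultaneously.
The worst case stops just short of every target: 29 orange, 1 black, 30 red, 5 blue, 16 purple, 11 green — 29 + 1 + 30 + 5 + 16 + 11 = 92 pens.
One more pen must push some ink color to its target, so 92 + 1 = 93.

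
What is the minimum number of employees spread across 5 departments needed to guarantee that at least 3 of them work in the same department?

There are 5 departments acting as pigeonholes.
With 5 × 2 = 10 employees we could place exactly 2 in each, with no class reaching 3.
One more forces some class to hold 3, so 10 + 1 = 11.

11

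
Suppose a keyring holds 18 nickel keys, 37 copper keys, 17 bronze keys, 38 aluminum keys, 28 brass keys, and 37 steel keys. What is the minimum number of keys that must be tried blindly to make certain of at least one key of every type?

The hardest type to obtain is bronze: we could draw every other key first — 175 − 17 = 158 keys — without a single bronze one.
The next draw must be bronze, so 158 + 1 = 159.

159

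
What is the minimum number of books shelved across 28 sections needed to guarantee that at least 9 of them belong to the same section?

There are 28 sections acting as pigeonholes.
With 28 × 8 = 224 books we could place exactly 8 in each, with no class reaching 9.
One more forces some class to hold 9, so 224 + 1 = 225.

225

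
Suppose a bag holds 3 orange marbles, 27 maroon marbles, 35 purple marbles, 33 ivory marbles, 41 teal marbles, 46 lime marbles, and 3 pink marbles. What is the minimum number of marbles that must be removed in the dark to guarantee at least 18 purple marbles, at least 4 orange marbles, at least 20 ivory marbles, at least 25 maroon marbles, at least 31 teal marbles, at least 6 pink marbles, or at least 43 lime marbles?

139

The worst case stops just short of every target: 3 orange, 24 maroon, 17 purple, 19 ivory, 30 teal, 42 lime, all 3 pink — 3 + 24 + 17 + 19 + 30 + 42 + 3 = 138 marbles.
One more marble must push some color to its target, so 138 + 1 = 139.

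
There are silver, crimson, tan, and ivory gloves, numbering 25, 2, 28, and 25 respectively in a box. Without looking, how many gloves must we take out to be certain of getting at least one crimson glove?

79

To avoid crimson gloves as long as possible, exhaust the other 3 colors first.
The worst case draws every non-crimson glove first: 25 + 28 + 25 = 78.
The next draw is then forced to be crimson, giving 78 + 1 = 79.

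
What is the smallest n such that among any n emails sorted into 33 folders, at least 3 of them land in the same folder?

There are 33 folders acting as pigeonholes.
With 33 × 2 = 66 emails we could place exactly 2 in each, with no class reaching 3.
One more forces some class to hold 3, so 66 + 1 = 67.

67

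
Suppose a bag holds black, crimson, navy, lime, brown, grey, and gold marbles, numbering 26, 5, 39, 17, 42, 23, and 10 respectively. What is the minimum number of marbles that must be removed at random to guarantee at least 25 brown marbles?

The worst case draws every non-brown marble first: 26 + 5 + 39 + 17 + 23 + 10 = 120.
The next 25 draws are then forced to be brown, giving 120 + 25 = 145.

145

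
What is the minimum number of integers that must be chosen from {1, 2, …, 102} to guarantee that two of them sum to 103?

Partition {1, …, 102} into 51 pairs: {1,102}, {2,101}, …, {51,52}.
Choosing 51 integers — say the integers 1 through 51 — takes one from each pair and avoids the property.
Choosing 52 forces two into the same pair by pigeonhole, and those sum to 103. So 52.

52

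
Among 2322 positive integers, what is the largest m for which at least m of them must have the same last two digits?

24

There are 100 possible two-digit endings, which serve as the pigeonholes.
If each of the 100 possible two-digit endings held at most 23, the total would be at most 100 × 23 = 2300 < 2322, a contradiction.
So at least one holds ⌈2322/100⌉ = 24.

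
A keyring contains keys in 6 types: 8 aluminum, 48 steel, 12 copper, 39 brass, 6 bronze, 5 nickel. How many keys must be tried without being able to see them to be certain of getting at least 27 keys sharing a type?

84

In the worst case we take at most 26 of each type, but all 8 aluminum, all 12 copper, all 6 bronze, and all 5 nickel (fewer than 26), giving 8 + 26 + 12 + 26 + 6 + 5 = 83.
One more key then forces some type to 27, so 83 + 1 = 84.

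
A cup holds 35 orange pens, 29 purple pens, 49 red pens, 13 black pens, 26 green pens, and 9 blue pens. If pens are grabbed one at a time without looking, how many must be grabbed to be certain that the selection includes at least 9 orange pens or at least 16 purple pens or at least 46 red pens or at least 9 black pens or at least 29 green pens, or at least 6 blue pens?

The worst case stops just short of every target: 8 orange, 15 purple, 45 red, 8 black, all 26 green, 5 blue — 8 + 15 + 45 + 8 + 26 + 5 = 107 pens.
One more pen must push some ink color to its target, so 107 + 1 = 108.

108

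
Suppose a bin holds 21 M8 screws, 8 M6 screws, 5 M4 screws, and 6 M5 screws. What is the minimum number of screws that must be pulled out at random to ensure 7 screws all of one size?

In the worst case we take at most 6 of each size, but all 5 M4 (fewer than 6), giving 6 + 6 + 5 + 6 = 23.
One more screw then forces some size to 7, so 23 + 1 = 24.

24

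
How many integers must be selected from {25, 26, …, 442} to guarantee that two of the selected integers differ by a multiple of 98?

99

Group the integers by remainder mod 98; there are 98 residue classes, each nonempty in this range.
Choosing one from each class (98 integers) avoids any shared remainder.
One more choice must repeat a class, so two differ by a multiple of 98. Hence 98 + 1 = 99.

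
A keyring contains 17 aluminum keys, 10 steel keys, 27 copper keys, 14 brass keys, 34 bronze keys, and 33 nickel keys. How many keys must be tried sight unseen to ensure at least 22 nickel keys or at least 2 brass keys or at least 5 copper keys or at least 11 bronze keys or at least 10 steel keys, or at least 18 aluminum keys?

63

The worst case stops just short of every target: 17 aluminum, 9 steel, 4 copper, 1 brass, 10 bronze, 21 nickel — 17 + 9 + 4 + 1 + 10 + 21 = 62 keys.
One more key must push some type to its target, so 62 + 1 = 63.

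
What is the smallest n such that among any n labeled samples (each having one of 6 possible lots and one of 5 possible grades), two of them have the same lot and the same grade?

31

There are 6 × 5 = 30 (lot, grade) combinations acting as pigeonholes.
With 30 labeled samples we could place one in each, avoiding any repeat.
One more forces some (lot, grade) pair to hold 2, so 30 + 1 = 31.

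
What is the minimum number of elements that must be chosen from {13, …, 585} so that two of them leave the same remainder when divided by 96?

Group the integers by remainder mod 96; there are 96 residue classes, each nonempty in this range.
Choosing one from each class (96 integers) avoids any shared remainder.
One more choice must repeat a class, so two differ by a multiple of 96. Hence 96 + 1 = 97.

97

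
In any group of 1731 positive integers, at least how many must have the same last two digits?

The 1731 positive integers fall into 100 possible two-digit endings.
If each of the 100 possible two-digit endings held at most 17, the total would be at most 100 × 17 = 1700 < 1731, a contradiction.
So at least one holds ⌈1731/100⌉ = 18.

18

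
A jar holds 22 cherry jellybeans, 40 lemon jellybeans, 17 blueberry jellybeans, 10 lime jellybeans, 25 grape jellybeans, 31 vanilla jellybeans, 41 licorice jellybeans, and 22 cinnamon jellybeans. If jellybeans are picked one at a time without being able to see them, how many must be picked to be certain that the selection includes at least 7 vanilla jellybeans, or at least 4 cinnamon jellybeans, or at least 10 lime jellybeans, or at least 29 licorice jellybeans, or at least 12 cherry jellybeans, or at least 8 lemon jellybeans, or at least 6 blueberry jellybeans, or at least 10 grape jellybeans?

The worst case stops just short of every target: 11 cherry, 7 lemon, 5 blueberry, 9 lime, 9 grape, 6 vanilla, 28 licorice, 3 cinnamon — 11 + 7 + 5 + 9 + 9 + 6 + 28 + 3 = 78 jellybeans.
One more jellybean must push some flavor to its target, so 78 + 1 = 79.

79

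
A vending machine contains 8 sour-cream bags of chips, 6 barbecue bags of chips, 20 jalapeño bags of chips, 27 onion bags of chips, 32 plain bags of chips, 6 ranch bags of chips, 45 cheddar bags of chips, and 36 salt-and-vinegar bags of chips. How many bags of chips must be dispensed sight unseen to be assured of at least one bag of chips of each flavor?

The hardest flavor to obtain is barbecue: we could draw every other bag of chips first — 180 − 6 = 174 bags of chips — without a single barbecue one.
The next draw must be barbecue, so 174 + 1 = 175.

175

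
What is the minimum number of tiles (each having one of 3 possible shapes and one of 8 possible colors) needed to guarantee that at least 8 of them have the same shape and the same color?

There are 3 × 8 = 24 (shape, color) combinations acting as pigeonholes.
With 24 × 7 = 168 tiles we could place exactly 7 in each, with no (shape, color) pair reaching 8.
One more forces some (shape, color) pair to hold 8, so 168 + 1 = 169.

169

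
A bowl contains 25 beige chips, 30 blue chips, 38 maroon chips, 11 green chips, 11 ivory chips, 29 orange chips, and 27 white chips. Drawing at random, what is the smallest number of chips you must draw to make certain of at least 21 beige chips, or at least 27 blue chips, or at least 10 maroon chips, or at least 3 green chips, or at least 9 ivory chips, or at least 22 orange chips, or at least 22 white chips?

Each of the 7 colors has its own threshold; avoid all of them simultaneously.
The worst case stops just short of every target: 20 beige, 26 blue, 9 maroon, 2 green, 8 ivory, 21 orange, 21 white — 20 + 26 + 9 + 2 + 8 + 21 + 21 = 107 chips.
One more chip must push some color to its target, so 107 + 1 = 108.

108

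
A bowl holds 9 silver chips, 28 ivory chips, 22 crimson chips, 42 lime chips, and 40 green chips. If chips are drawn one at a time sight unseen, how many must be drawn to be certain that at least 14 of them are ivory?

To avoid ivory chips as long as possible, exhaust the other 4 colors first.
The worst case draws every non-ivory chip first: 9 + 22 + 42 + 40 = 113.
The next 14 draws are then forced to be ivory, giving 113 + 14 = 127.

127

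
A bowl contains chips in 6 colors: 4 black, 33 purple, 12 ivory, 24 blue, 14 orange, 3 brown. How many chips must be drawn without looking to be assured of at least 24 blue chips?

The worst case draws every non-blue chip first: 4 + 33 + 12 + 14 + 3 = 66.
The next 24 draws are then forced to be blue, giving 66 + 24 = 90.

90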